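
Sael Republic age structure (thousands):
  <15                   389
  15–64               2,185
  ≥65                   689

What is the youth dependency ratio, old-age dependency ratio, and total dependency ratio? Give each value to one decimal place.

Youth dependency ratio: 17.8
Old-age dependency ratio: 31.5
Total dependency ratio: 49.3

Youth dependency ratio = 389 / 2,185 × 100 = 17.8
Old-age dependency ratio = 689 / 2,185 × 100 = 31.5
Total dependency ratio = (389 + 689) / 2,185 × 100 = 1,078 / 2,185 × 100 = 49.3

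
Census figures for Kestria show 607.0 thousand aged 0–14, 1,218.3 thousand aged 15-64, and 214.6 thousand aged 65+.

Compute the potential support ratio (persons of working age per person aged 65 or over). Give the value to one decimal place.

Potential support ratio: 5.7

Potential support ratio = 1,218.3 / 214.6 = 5.7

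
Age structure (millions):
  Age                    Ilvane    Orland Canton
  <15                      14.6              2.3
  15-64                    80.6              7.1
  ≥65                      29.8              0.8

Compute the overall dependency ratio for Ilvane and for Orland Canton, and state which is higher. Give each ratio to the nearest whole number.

Ilvane: (14.6 + 29.8) / 80.6 × 100 = 44.4 / 80.6 × 100 = 55
Orland Canton: (2.3 + 0.8) / 7.1 × 100 = 3.1 / 7.1 × 100 = 44

Ilvane: 55
Orland Canton: 44
Higher: Ilvane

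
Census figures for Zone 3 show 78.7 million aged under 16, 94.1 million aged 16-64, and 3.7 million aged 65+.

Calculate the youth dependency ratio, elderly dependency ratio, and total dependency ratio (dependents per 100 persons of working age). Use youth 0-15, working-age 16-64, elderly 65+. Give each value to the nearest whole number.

Youth dependency ratio: 84
Old-age dependency ratio: 4
Total dependency ratio: 88

Youth dependency ratio = 78.7 / 94.1 × 100 = 84
Old-age dependency ratio = 3.7 / 94.1 × 100 = 4
Total dependency ratio = (78.7 + 3.7) / 94.1 × 100 = 82.4 / 94.1 × 100 = 88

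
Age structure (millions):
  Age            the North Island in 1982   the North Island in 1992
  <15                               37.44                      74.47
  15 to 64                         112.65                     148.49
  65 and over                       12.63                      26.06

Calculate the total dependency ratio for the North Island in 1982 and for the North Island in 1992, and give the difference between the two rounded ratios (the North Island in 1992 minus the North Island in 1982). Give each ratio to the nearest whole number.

the North Island in 1982: 44
the North Island in 1992: 68
Difference: +24

the North Island in 1982: (37.44 + 12.63) / 112.65 × 100 = 50.07 / 112.65 × 100 = 44
the North Island in 1992: (74.47 + 26.06) / 148.49 × 100 = 100.53 / 148.49 × 100 = 68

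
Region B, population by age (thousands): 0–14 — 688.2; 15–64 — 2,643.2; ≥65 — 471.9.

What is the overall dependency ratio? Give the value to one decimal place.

Total dependency ratio: 43.9

Total dependency ratio = (688.2 + 471.9) / 2,643.2 × 100 = 1,160.1 / 2,643.2 × 100 = 43.9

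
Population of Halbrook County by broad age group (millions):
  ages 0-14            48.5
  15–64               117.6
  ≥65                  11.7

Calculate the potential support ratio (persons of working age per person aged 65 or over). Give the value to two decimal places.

Potential support ratio: 10.05

Potential support ratio = 117.6 / 11.7 = 10.05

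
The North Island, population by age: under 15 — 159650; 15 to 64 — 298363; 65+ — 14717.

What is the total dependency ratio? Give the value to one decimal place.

Total dependency ratio: 58.4

Total dependency ratio = (159650 + 14717) / 298363 × 100 = 174367 / 298363 × 100 = 58.4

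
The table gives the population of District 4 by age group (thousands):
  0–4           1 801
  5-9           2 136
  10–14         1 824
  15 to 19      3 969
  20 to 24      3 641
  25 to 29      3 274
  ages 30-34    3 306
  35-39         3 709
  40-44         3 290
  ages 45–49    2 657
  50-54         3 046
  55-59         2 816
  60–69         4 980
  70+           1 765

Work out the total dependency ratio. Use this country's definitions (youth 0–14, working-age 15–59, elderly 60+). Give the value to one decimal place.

0–14: 1 801 + 2 136 + 1 824 = 5 761
15–59: 3 969 + 3 641 + 3 274 + 3 306 + 3 709 + 3 290 + 2 657 + 3 046 + 2 816 = 29 708
60+: 4 980 + 1 765 = 6 745
Total dependency ratio = (5 761 + 6 745) / 29 708 × 100 = 12 506 / 29 708 × 100 = 42.1

Total dependency ratio: 42.1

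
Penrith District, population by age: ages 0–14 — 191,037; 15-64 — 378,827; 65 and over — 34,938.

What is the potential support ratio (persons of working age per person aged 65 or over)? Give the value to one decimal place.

Potential support ratio = 378,827 / 34,938 = 10.8

Potential support ratio: 10.8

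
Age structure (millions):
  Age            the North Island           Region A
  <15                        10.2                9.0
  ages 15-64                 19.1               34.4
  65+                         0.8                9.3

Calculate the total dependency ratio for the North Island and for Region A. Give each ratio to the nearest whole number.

the North Island: (10.2 + 0.8) / 19.1 × 100 = 11.0 / 19.1 × 100 = 58
Region A: (9.0 + 9.3) / 34.4 × 100 = 18.3 / 34.4 × 100 = 53

the North Island: 58
Region A: 53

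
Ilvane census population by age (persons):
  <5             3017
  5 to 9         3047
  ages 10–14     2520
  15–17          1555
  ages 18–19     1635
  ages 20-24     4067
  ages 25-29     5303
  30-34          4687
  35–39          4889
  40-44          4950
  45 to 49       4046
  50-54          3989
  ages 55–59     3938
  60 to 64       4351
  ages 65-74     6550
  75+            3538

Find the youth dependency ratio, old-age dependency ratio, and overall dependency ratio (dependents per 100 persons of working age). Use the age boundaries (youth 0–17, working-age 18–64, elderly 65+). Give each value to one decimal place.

Youth dependency ratio: 24.2
Old-age dependency ratio: 24.1
Total dependency ratio: 48.3

0–17: 3017 + 3047 + 2520 + 1555 = 10139
18–64: 1635 + 4067 + 5303 + 4687 + 4889 + 4950 + 4046 + 3989 + 3938 + 4351 = 41855
65+: 6550 + 3538 = 10088
Youth dependency ratio = 10139 / 41855 × 100 = 24.2
Old-age dependency ratio = 10088 / 41855 × 100 = 24.1
Total dependency ratio = (10139 + 10088) / 41855 × 100 = 20227 / 41855 × 100 = 48.3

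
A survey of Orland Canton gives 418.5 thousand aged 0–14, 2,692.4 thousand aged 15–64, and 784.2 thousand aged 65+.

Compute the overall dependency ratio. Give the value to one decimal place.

Total dependency ratio: 44.7

Total dependency ratio = (418.5 + 784.2) / 2,692.4 × 100 = 1,202.7 / 2,692.4 × 100 = 44.7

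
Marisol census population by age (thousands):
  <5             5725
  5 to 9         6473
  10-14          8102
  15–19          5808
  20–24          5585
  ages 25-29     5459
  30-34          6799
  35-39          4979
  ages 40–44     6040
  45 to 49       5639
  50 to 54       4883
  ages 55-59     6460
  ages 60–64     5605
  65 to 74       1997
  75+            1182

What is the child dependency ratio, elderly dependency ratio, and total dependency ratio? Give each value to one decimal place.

0–14: 5725 + 6473 + 8102 = 20300
15–64: 5808 + 5585 + 5459 + 6799 + 4979 + 6040 + 5639 + 4883 + 6460 + 5605 = 57257
65+: 1997 + 1182 = 3179
Youth dependency ratio = 20300 / 57257 × 100 = 35.5
Old-age dependency ratio = 3179 / 57257 × 100 = 5.6
Total dependency ratio = (20300 + 3179) / 57257 × 100 = 23479 / 57257 × 100 = 41.0

Youth dependency ratio: 35.5
Old-age dependency ratio: 5.6
Total dependency ratio: 41.0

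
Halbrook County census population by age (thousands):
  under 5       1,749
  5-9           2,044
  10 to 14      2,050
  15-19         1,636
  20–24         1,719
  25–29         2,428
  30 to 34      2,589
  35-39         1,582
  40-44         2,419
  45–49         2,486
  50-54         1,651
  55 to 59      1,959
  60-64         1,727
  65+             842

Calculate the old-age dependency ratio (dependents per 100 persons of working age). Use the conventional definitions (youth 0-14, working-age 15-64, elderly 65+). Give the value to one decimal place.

Old-age dependency ratio: 4.2

0–14: 1,749 + 2,044 + 2,050 = 5,843
15–64: 1,636 + 1,719 + 2,428 + 2,589 + 1,582 + 2,419 + 2,486 + 1,651 + 1,959 + 1,727 = 20,196
65+: 842
Old-age dependency ratio = 842 / 20,196 × 100 = 4.2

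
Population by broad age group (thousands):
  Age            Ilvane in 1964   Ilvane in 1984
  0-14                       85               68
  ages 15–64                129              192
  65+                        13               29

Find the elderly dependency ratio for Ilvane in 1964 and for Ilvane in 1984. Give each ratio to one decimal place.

Ilvane in 1964: 10.1
Ilvane in 1984: 15.1

Ilvane in 1964: 13 / 129 × 100 = 10.1
Ilvane in 1984: 29 / 192 × 100 = 15.1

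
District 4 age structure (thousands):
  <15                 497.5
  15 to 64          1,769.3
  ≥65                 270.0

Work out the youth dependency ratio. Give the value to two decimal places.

Youth dependency ratio: 28.12

Youth dependency ratio = 497.5 / 1,769.3 × 100 = 28.12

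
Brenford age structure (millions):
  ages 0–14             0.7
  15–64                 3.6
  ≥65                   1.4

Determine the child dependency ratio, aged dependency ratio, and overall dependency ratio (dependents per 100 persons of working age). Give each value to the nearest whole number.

Youth dependency ratio: 19
Old-age dependency ratio: 39
Total dependency ratio: 58

Youth dependency ratio = 0.7 / 3.6 × 100 = 19
Old-age dependency ratio = 1.4 / 3.6 × 100 = 39
Total dependency ratio = (0.7 + 1.4) / 3.6 × 100 = 2.1 / 3.6 × 100 = 58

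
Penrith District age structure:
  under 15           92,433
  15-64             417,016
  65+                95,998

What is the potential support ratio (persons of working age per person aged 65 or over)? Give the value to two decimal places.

Potential support ratio = 417,016 / 95,998 = 4.34

Potential support ratio: 4.34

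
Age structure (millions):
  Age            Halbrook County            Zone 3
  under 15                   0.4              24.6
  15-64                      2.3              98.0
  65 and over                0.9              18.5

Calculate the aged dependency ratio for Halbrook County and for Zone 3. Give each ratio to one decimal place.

Halbrook County: 39.1
Zone 3: 18.9

Halbrook County: 0.9 / 2.3 × 100 = 39.1
Zone 3: 18.5 / 98.0 × 100 = 18.9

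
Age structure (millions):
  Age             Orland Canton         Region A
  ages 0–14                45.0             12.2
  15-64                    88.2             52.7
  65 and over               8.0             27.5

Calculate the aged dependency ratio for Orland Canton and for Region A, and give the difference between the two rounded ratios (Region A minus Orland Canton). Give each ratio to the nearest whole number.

Orland Canton: 8.0 / 88.2 × 100 = 9
Region A: 27.5 / 52.7 × 100 = 52

Orland Canton: 9
Region A: 52
Difference: +43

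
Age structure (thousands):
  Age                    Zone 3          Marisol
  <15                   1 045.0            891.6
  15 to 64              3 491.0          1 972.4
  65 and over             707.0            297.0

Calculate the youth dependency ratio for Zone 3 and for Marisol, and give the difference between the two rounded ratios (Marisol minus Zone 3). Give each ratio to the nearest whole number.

Zone 3: 30
Marisol: 45
Difference: +15

Zone 3: 1 045.0 / 3 491.0 × 100 = 30
Marisol: 891.6 / 1 972.4 × 100 = 45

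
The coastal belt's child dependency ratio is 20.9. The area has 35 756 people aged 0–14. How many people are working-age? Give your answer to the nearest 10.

Working-age: 171 080

Youth dependency ratio = youth / working-age × 100
20.9 = 35 756 / W × 100
⇒ 171 080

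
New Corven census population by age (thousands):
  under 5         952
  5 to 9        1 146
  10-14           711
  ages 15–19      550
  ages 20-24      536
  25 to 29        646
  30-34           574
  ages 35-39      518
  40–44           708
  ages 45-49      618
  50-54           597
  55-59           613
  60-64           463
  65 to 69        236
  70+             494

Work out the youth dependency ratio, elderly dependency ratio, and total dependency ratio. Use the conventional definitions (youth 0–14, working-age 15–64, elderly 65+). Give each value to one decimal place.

Youth dependency ratio: 48.2
Old-age dependency ratio: 12.5
Total dependency ratio: 60.8

0–14: 952 + 1 146 + 711 = 2 809
15–64: 550 + 536 + 646 + 574 + 518 + 708 + 618 + 597 + 613 + 463 = 5 823
65+: 236 + 494 = 730
Youth dependency ratio = 2 809 / 5 823 × 100 = 48.2
Old-age dependency ratio = 730 / 5 823 × 100 = 12.5
Total dependency ratio = (2 809 + 730) / 5 823 × 100 = 3 539 / 5 823 × 100 = 60.8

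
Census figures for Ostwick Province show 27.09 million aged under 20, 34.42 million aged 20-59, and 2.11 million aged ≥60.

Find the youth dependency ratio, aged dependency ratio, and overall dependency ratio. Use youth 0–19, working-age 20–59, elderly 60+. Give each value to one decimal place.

Youth dependency ratio: 78.7
Old-age dependency ratio: 6.1
Total dependency ratio: 84.8

Youth dependency ratio = 27.09 / 34.42 × 100 = 78.7
Old-age dependency ratio = 2.11 / 34.42 × 100 = 6.1
Total dependency ratio = (27.09 + 2.11) / 34.42 × 100 = 29.20 / 34.42 × 100 = 84.8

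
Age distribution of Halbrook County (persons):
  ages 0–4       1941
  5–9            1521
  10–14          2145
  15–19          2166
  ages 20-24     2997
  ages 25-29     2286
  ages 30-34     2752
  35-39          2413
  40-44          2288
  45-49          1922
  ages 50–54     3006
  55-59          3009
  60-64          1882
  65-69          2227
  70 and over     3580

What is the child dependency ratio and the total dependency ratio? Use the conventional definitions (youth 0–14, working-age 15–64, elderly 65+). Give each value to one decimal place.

0–14: 1941 + 1521 + 2145 = 5607
15–64: 2166 + 2997 + 2286 + 2752 + 2413 + 2288 + 1922 + 3006 + 3009 + 1882 = 24721
65+: 2227 + 3580 = 5807
Youth dependency ratio = 5607 / 24721 × 100 = 22.7
Total dependency ratio = (5607 + 5807) / 24721 × 100 = 11414 / 24721 × 100 = 46.2

Youth dependency ratio: 22.7
Total dependency ratio: 46.2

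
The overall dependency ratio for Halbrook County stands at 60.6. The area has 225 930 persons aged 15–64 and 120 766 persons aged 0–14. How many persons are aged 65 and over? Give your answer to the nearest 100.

Aged 65 and over: 16 100

Total dependency ratio = (youth + elderly) / working-age × 100
60.6 = (120 766 + E) / 225 930 × 100
⇒ 16 100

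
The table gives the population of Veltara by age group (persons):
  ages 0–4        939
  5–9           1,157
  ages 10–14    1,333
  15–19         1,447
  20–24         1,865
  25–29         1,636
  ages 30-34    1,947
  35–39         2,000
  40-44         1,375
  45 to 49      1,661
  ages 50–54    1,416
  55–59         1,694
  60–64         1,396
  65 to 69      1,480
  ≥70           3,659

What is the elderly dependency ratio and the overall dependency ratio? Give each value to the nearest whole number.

Old-age dependency ratio: 31
Total dependency ratio: 52

0–14: 939 + 1,157 + 1,333 = 3,429
15–64: 1,447 + 1,865 + 1,636 + 1,947 + 2,000 + 1,375 + 1,661 + 1,416 + 1,694 + 1,396 = 16,437
65+: 1,480 + 3,659 = 5,139
Old-age dependency ratio = 5,139 / 16,437 × 100 = 31
Total dependency ratio = (3,429 + 5,139) / 16,437 × 100 = 8,568 / 16,437 × 100 = 52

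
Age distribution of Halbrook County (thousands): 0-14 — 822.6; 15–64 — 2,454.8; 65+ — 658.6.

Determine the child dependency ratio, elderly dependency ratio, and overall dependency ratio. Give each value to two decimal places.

Youth dependency ratio: 33.51
Old-age dependency ratio: 26.83
Total dependency ratio: 60.34

Youth dependency ratio = 822.6 / 2,454.8 × 100 = 33.51
Old-age dependency ratio = 658.6 / 2,454.8 × 100 = 26.83
Total dependency ratio = (822.6 + 658.6) / 2,454.8 × 100 = 1,481.2 / 2,454.8 × 100 = 60.34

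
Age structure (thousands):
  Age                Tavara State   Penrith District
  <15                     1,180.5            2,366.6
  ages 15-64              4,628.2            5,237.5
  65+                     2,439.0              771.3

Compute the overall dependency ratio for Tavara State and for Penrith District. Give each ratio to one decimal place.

Tavara State: 78.2
Penrith District: 59.9

Tavara State: (1,180.5 + 2,439.0) / 4,628.2 × 100 = 3,619.5 / 4,628.2 × 100 = 78.2
Penrith District: (2,366.6 + 771.3) / 5,237.5 × 100 = 3,137.9 / 5,237.5 × 100 = 59.9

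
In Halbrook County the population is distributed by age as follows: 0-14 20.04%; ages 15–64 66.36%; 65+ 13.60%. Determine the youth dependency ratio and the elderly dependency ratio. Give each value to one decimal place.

Youth dependency ratio: 30.2
Old-age dependency ratio: 20.5

Youth dependency ratio = 20.04 / 66.36 × 100 = 30.2
Old-age dependency ratio = 13.60 / 66.36 × 100 = 20.5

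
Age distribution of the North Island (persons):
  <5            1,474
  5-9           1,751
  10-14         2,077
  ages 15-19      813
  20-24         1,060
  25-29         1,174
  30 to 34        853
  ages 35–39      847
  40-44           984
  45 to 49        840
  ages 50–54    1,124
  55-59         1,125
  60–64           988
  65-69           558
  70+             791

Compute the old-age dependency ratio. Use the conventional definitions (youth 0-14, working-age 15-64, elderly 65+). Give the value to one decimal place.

Old-age dependency ratio: 13.8

0–14: 1,474 + 1,751 + 2,077 = 5,302
15–64: 813 + 1,060 + 1,174 + 853 + 847 + 984 + 840 + 1,124 + 1,125 + 988 = 9,808
65+: 558 + 791 = 1,349
Old-age dependency ratio = 1,349 / 9,808 × 100 = 13.8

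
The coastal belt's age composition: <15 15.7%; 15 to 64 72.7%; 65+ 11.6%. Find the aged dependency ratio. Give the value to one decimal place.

Old-age dependency ratio: 16.0

Old-age dependency ratio = 11.6 / 72.7 × 100 = 16.0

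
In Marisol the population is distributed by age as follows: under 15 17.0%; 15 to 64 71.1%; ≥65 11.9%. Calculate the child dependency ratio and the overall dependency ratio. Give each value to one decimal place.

Youth dependency ratio = 17.0 / 71.1 × 100 = 23.9
Total dependency ratio = (17.0 + 11.9) / 71.1 × 100 = 28.9 / 71.1 × 100 = 40.6

Youth dependency ratio: 23.9
Total dependency ratio: 40.6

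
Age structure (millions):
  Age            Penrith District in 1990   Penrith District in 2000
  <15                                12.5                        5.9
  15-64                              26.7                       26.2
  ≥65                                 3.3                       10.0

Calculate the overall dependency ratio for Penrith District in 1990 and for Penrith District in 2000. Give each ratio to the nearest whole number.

Penrith District in 1990: 59
Penrith District in 2000: 61

Penrith District in 1990: (12.5 + 3.3) / 26.7 × 100 = 15.8 / 26.7 × 100 = 59
Penrith District in 2000: (5.9 + 10.0) / 26.2 × 100 = 15.9 / 26.2 × 100 = 61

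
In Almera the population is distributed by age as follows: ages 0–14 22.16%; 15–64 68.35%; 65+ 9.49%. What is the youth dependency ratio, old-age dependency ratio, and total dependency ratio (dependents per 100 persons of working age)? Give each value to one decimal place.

Youth dependency ratio = 22.16 / 68.35 × 100 = 32.4
Old-age dependency ratio = 9.49 / 68.35 × 100 = 13.9
Total dependency ratio = (22.16 + 9.49) / 68.35 × 100 = 31.65 / 68.35 × 100 = 46.3

Youth dependency ratio: 32.4
Old-age dependency ratio: 13.9
Total dependency ratio: 46.3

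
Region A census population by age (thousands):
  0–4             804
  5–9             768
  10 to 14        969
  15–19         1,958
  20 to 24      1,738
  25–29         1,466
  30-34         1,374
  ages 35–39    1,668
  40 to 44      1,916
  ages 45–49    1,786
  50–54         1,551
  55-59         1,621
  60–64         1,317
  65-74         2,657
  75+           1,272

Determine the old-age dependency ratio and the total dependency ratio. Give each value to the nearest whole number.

Old-age dependency ratio: 24
Total dependency ratio: 39

0–14: 804 + 768 + 969 = 2,541
15–64: 1,958 + 1,738 + 1,466 + 1,374 + 1,668 + 1,916 + 1,786 + 1,551 + 1,621 + 1,317 = 16,395
65+: 2,657 + 1,272 = 3,929
Old-age dependency ratio = 3,929 / 16,395 × 100 = 24
Total dependency ratio = (2,541 + 3,929) / 16,395 × 100 = 6,470 / 16,395 × 100 = 39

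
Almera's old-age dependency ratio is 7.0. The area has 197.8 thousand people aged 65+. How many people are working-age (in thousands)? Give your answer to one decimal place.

Working-age: 2,825.7

Old-age dependency ratio = elderly / working-age × 100
7.0 = 197.8 / W × 100
⇒ 2,825.7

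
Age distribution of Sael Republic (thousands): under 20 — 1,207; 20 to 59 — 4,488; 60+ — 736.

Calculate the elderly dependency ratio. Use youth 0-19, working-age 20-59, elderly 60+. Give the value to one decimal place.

Old-age dependency ratio = 736 / 4,488 × 100 = 16.4

Old-age dependency ratio: 16.4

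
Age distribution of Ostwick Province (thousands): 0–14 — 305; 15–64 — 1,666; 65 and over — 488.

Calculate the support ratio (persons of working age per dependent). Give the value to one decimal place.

Support ratio: 2.1

Support ratio = 1,666 / (305 + 488) = 1,666 / 793 = 2.1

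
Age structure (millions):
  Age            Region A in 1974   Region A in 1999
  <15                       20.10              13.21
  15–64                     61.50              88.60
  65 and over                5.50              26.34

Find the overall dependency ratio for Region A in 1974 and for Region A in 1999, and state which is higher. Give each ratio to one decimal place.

Region A in 1974: 41.6
Region A in 1999: 44.6
Higher: Region A in 1999

Region A in 1974: (20.10 + 5.50) / 61.50 × 100 = 25.60 / 61.50 × 100 = 41.6
Region A in 1999: (13.21 + 26.34) / 88.60 × 100 = 39.55 / 88.60 × 100 = 44.6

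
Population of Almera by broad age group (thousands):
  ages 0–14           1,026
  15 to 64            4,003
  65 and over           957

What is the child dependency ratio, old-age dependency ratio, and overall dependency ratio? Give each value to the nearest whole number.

Youth dependency ratio = 1,026 / 4,003 × 100 = 26
Old-age dependency ratio = 957 / 4,003 × 100 = 24
Total dependency ratio = (1,026 + 957) / 4,003 × 100 = 1,983 / 4,003 × 100 = 50

Youth dependency ratio: 26
Old-age dependency ratio: 24
Total dependency ratio: 50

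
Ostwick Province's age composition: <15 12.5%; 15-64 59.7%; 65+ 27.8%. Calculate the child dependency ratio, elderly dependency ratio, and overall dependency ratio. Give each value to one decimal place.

Youth dependency ratio: 20.9
Old-age dependency ratio: 46.6
Total dependency ratio: 67.5

Youth dependency ratio = 12.5 / 59.7 × 100 = 20.9
Old-age dependency ratio = 27.8 / 59.7 × 100 = 46.6
Total dependency ratio = (12.5 + 27.8) / 59.7 × 100 = 40.3 / 59.7 × 100 = 67.5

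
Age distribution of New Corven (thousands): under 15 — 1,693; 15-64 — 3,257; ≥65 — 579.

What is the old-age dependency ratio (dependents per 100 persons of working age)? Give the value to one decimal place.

Old-age dependency ratio = 579 / 3,257 × 100 = 17.8

Old-age dependency ratio: 17.8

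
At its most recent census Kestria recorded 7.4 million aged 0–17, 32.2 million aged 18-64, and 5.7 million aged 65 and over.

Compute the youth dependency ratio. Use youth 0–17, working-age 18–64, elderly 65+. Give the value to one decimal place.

Youth dependency ratio: 23.0

Youth dependency ratio = 7.4 / 32.2 × 100 = 23.0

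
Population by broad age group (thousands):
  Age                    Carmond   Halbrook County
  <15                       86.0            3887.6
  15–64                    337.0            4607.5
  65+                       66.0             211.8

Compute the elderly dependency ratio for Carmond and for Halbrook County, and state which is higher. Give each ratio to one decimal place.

Carmond: 66.0 / 337.0 × 100 = 19.6
Halbrook County: 211.8 / 4607.5 × 100 = 4.6

Carmond: 19.6
Halbrook County: 4.6
Higher: Carmond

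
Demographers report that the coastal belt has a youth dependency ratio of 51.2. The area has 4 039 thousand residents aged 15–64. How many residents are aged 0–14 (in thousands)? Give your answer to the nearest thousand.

Aged 0–14: 2 068

Youth dependency ratio = youth / working-age × 100
51.2 = Y / 4 039 × 100
⇒ 2 068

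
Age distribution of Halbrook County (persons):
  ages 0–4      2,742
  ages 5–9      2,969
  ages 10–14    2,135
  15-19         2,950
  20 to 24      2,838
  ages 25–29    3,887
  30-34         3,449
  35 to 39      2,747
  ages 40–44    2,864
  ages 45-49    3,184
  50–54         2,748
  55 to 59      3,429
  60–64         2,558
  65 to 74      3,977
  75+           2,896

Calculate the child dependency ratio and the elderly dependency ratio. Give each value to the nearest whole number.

0–14: 2,742 + 2,969 + 2,135 = 7,846
15–64: 2,950 + 2,838 + 3,887 + 3,449 + 2,747 + 2,864 + 3,184 + 2,748 + 3,429 + 2,558 = 30,654
65+: 3,977 + 2,896 = 6,873
Youth dependency ratio = 7,846 / 30,654 × 100 = 26
Old-age dependency ratio = 6,873 / 30,654 × 100 = 22

Youth dependency ratio: 26
Old-age dependency ratio: 22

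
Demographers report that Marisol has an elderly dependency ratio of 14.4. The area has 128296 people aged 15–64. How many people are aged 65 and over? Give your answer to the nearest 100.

Aged 65 and over: 18500

Old-age dependency ratio = elderly / working-age × 100
14.4 = E / 128296 × 100
⇒ 18500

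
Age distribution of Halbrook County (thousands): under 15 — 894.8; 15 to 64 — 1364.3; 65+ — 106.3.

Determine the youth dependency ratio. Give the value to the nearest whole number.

Youth dependency ratio = 894.8 / 1364.3 × 100 = 66

Youth dependency ratio: 66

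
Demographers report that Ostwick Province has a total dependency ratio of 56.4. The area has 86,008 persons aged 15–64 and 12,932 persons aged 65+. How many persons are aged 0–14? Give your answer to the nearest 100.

Total dependency ratio = (youth + elderly) / working-age × 100
56.4 = (Y + 12,932) / 86,008 × 100
⇒ 35,600

Aged 0–14: 35,600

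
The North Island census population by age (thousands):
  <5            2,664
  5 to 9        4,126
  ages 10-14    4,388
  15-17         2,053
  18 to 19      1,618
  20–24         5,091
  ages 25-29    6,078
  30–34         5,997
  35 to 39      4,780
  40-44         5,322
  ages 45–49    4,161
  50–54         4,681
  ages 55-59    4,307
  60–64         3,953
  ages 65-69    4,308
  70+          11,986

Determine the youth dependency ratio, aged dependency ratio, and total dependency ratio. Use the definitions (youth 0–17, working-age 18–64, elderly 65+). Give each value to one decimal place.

0–17: 2,664 + 4,126 + 4,388 + 2,053 = 13,231
18–64: 1,618 + 5,091 + 6,078 + 5,997 + 4,780 + 5,322 + 4,161 + 4,681 + 4,307 + 3,953 = 45,988
65+: 4,308 + 11,986 = 16,294
Youth dependency ratio = 13,231 / 45,988 × 100 = 28.8
Old-age dependency ratio = 16,294 / 45,988 × 100 = 35.4
Total dependency ratio = (13,231 + 16,294) / 45,988 × 100 = 29,525 / 45,988 × 100 = 64.2

Youth dependency ratio: 28.8
Old-age dependency ratio: 35.4
Total dependency ratio: 64.2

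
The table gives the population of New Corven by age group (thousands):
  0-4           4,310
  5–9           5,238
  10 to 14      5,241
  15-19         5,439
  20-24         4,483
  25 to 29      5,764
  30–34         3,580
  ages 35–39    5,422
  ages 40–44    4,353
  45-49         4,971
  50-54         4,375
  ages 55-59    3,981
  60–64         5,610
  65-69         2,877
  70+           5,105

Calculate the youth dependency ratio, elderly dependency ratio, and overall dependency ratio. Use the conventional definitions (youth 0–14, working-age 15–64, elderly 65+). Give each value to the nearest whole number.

Youth dependency ratio: 31
Old-age dependency ratio: 17
Total dependency ratio: 47

0–14: 4,310 + 5,238 + 5,241 = 14,789
15–64: 5,439 + 4,483 + 5,764 + 3,580 + 5,422 + 4,353 + 4,971 + 4,375 + 3,981 + 5,610 = 47,978
65+: 2,877 + 5,105 = 7,982
Youth dependency ratio = 14,789 / 47,978 × 100 = 31
Old-age dependency ratio = 7,982 / 47,978 × 100 = 17
Total dependency ratio = (14,789 + 7,982) / 47,978 × 100 = 22,771 / 47,978 × 100 = 47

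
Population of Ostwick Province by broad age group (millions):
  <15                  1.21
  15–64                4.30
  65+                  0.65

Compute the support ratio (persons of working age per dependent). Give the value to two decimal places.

Support ratio: 2.31

Support ratio = 4.30 / (1.21 + 0.65) = 4.30 / 1.86 = 2.31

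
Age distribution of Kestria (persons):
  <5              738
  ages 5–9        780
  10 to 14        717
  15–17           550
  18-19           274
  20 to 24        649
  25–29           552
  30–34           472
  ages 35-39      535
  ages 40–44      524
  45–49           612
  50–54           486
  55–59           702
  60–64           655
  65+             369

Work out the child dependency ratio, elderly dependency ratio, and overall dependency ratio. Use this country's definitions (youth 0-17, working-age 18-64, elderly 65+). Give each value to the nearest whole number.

Youth dependency ratio: 51
Old-age dependency ratio: 7
Total dependency ratio: 58

0–17: 738 + 780 + 717 + 550 = 2,785
18–64: 274 + 649 + 552 + 472 + 535 + 524 + 612 + 486 + 702 + 655 = 5,461
65+: 369
Youth dependency ratio = 2,785 / 5,461 × 100 = 51
Old-age dependency ratio = 369 / 5,461 × 100 = 7
Total dependency ratio = (2,785 + 369) / 5,461 × 100 = 3,154 / 5,461 × 100 = 58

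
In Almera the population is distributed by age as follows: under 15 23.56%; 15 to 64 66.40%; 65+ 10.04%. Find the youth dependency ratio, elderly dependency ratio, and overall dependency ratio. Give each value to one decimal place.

Youth dependency ratio = 23.56 / 66.40 × 100 = 35.5
Old-age dependency ratio = 10.04 / 66.40 × 100 = 15.1
Total dependency ratio = (23.56 + 10.04) / 66.40 × 100 = 33.60 / 66.40 × 100 = 50.6

Youth dependency ratio: 35.5
Old-age dependency ratio: 15.1
Total dependency ratio: 50.6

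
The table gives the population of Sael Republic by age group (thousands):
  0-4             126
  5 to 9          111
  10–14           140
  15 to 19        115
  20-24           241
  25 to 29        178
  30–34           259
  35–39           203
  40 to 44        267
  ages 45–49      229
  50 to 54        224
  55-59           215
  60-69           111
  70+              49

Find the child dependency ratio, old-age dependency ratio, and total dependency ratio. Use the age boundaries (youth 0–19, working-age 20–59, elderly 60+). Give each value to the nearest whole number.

Youth dependency ratio: 27
Old-age dependency ratio: 9
Total dependency ratio: 36

0–19: 126 + 111 + 140 + 115 = 492
20–59: 241 + 178 + 259 + 203 + 267 + 229 + 224 + 215 = 1 816
60+: 111 + 49 = 160
Youth dependency ratio = 492 / 1 816 × 100 = 27
Old-age dependency ratio = 160 / 1 816 × 100 = 9
Total dependency ratio = (492 + 160) / 1 816 × 100 = 652 / 1 816 × 100 = 36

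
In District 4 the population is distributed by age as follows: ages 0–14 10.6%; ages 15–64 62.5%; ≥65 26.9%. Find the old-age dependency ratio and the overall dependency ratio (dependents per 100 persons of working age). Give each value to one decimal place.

Old-age dependency ratio = 26.9 / 62.5 × 100 = 43.0
Total dependency ratio = (10.6 + 26.9) / 62.5 × 100 = 37.5 / 62.5 × 100 = 60.0

Old-age dependency ratio: 43.0
Total dependency ratio: 60.0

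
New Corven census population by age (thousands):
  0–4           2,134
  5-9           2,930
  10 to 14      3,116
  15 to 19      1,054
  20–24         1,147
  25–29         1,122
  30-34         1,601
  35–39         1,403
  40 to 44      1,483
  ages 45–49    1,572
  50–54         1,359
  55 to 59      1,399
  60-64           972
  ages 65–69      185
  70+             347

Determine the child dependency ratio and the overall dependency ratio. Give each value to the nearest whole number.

Youth dependency ratio: 62
Total dependency ratio: 66

0–14: 2,134 + 2,930 + 3,116 = 8,180
15–64: 1,054 + 1,147 + 1,122 + 1,601 + 1,403 + 1,483 + 1,572 + 1,359 + 1,399 + 972 = 13,112
65+: 185 + 347 = 532
Youth dependency ratio = 8,180 / 13,112 × 100 = 62
Total dependency ratio = (8,180 + 532) / 13,112 × 100 = 8,712 / 13,112 × 100 = 66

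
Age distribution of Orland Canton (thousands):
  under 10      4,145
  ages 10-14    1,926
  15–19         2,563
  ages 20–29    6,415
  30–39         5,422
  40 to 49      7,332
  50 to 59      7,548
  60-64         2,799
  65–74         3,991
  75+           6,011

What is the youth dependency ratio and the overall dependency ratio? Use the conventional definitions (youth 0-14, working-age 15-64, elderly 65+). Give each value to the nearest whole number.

Youth dependency ratio: 19
Total dependency ratio: 50

0–14: 4,145 + 1,926 = 6,071
15–64: 2,563 + 6,415 + 5,422 + 7,332 + 7,548 + 2,799 = 32,079
65+: 3,991 + 6,011 = 10,002
Youth dependency ratio = 6,071 / 32,079 × 100 = 19
Total dependency ratio = (6,071 + 10,002) / 32,079 × 100 = 16,073 / 32,079 × 100 = 50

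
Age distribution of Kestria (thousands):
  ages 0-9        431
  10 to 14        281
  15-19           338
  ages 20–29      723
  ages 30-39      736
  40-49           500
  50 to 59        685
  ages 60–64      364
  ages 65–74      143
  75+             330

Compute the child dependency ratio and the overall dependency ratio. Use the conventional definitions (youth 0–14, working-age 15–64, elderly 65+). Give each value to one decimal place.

0–14: 431 + 281 = 712
15–64: 338 + 723 + 736 + 500 + 685 + 364 = 3 346
65+: 143 + 330 = 473
Youth dependency ratio = 712 / 3 346 × 100 = 21.3
Total dependency ratio = (712 + 473) / 3 346 × 100 = 1 185 / 3 346 × 100 = 35.4

Youth dependency ratio: 21.3
Total dependency ratio: 35.4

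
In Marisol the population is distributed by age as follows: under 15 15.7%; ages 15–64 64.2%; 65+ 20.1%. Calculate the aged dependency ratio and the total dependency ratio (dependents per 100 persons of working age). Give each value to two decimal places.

Old-age dependency ratio = 20.1 / 64.2 × 100 = 31.31
Total dependency ratio = (15.7 + 20.1) / 64.2 × 100 = 35.8 / 64.2 × 100 = 55.76

Old-age dependency ratio: 31.31
Total dependency ratio: 55.76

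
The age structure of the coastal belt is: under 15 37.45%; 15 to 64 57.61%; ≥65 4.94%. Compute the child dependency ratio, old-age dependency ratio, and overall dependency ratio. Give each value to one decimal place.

Youth dependency ratio = 37.45 / 57.61 × 100 = 65.0
Old-age dependency ratio = 4.94 / 57.61 × 100 = 8.6
Total dependency ratio = (37.45 + 4.94) / 57.61 × 100 = 42.39 / 57.61 × 100 = 73.6

Youth dependency ratio: 65.0
Old-age dependency ratio: 8.6
Total dependency ratio: 73.6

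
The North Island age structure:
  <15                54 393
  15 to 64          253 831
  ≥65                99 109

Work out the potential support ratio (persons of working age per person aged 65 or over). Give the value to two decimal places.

Potential support ratio: 2.56

Potential support ratio = 253 831 / 99 109 = 2.56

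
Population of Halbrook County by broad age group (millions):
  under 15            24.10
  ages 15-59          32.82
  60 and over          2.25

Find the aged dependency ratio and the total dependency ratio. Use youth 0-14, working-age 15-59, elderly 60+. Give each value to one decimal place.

Old-age dependency ratio = 2.25 / 32.82 × 100 = 6.9
Total dependency ratio = (24.10 + 2.25) / 32.82 × 100 = 26.35 / 32.82 × 100 = 80.3

Old-age dependency ratio: 6.9
Total dependency ratio: 80.3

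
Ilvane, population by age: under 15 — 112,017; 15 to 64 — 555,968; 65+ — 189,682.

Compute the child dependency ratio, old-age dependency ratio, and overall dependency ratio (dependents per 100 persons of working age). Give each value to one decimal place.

Youth dependency ratio: 20.1
Old-age dependency ratio: 34.1
Total dependency ratio: 54.3

Youth dependency ratio = 112,017 / 555,968 × 100 = 20.1
Old-age dependency ratio = 189,682 / 555,968 × 100 = 34.1
Total dependency ratio = (112,017 + 189,682) / 555,968 × 100 = 301,699 / 555,968 × 100 = 54.3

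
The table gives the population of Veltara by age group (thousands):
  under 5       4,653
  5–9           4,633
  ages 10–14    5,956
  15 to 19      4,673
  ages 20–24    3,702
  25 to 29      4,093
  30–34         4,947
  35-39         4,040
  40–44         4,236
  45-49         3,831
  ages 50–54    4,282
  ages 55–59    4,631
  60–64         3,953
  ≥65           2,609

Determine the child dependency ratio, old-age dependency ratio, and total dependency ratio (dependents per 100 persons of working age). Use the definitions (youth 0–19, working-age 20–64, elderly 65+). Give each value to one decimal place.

Youth dependency ratio: 52.8
Old-age dependency ratio: 6.9
Total dependency ratio: 59.7

0–19: 4,653 + 4,633 + 5,956 + 4,673 = 19,915
20–64: 3,702 + 4,093 + 4,947 + 4,040 + 4,236 + 3,831 + 4,282 + 4,631 + 3,953 = 37,715
65+: 2,609
Youth dependency ratio = 19,915 / 37,715 × 100 = 52.8
Old-age dependency ratio = 2,609 / 37,715 × 100 = 6.9
Total dependency ratio = (19,915 + 2,609) / 37,715 × 100 = 22,524 / 37,715 × 100 = 59.7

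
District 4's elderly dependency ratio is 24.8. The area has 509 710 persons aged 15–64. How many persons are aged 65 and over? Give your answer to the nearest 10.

Old-age dependency ratio = elderly / working-age × 100
24.8 = E / 509 710 × 100
⇒ 126 410

Aged 65 and over: 126 410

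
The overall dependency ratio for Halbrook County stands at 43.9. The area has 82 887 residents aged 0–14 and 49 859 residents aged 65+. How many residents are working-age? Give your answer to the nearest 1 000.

Total dependency ratio = (youth + elderly) / working-age × 100
43.9 = (82 887 + 49 859) / W × 100
⇒ 302 000

Working-age: 302 000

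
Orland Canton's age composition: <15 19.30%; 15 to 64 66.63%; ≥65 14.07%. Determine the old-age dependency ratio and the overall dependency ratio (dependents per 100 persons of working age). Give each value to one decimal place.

Old-age dependency ratio = 14.07 / 66.63 × 100 = 21.1
Total dependency ratio = (19.30 + 14.07) / 66.63 × 100 = 33.37 / 66.63 × 100 = 50.1

Old-age dependency ratio: 21.1
Total dependency ratio: 50.1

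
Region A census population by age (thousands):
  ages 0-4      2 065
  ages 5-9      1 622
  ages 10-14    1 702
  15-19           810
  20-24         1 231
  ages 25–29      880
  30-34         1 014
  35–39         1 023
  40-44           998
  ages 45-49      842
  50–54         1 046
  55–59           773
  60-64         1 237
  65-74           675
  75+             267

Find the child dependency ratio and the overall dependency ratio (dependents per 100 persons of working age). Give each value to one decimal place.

Youth dependency ratio: 54.7
Total dependency ratio: 64.2

0–14: 2 065 + 1 622 + 1 702 = 5 389
15–64: 810 + 1 231 + 880 + 1 014 + 1 023 + 998 + 842 + 1 046 + 773 + 1 237 = 9 854
65+: 675 + 267 = 942
Youth dependency ratio = 5 389 / 9 854 × 100 = 54.7
Total dependency ratio = (5 389 + 942) / 9 854 × 100 = 6 331 / 9 854 × 100 = 64.2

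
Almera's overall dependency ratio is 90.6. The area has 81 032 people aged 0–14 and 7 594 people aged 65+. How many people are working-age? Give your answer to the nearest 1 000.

Working-age: 98 000

Total dependency ratio = (youth + elderly) / working-age × 100
90.6 = (81 032 + 7 594) / W × 100
⇒ 98 000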